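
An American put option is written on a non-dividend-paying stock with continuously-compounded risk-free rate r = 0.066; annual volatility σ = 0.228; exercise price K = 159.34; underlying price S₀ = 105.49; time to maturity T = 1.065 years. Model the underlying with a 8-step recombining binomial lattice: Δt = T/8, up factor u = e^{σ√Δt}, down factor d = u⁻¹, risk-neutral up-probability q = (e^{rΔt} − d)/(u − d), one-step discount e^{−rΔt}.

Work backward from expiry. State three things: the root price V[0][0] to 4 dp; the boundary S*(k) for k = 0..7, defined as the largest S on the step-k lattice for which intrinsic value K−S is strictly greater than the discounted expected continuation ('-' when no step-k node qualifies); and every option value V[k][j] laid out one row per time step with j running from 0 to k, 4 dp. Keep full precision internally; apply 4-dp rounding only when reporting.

price = 53.8500
boundary = 105.4900 114.6409 124.5857 114.6409 124.5857 135.3931 124.5857 135.3931
tree:
53.8500
62.2705 44.6991
70.0188 53.8500 34.7543
77.1487 62.2705 44.6991 24.1775
83.7094 70.0188 53.8500 34.7543 15.2813
89.7464 77.1487 62.2705 44.6991 23.9469 7.9176
95.3016 83.7094 70.0188 53.8500 34.7543 14.0894 2.6238
100.4133 89.7464 77.1487 62.2705 44.6991 23.9469 5.6582 0.0000
105.1170 95.3016 83.7094 70.0188 53.8500 34.7543 12.2020 0.0000 0.0000

params: Δt=0.13312 u=1.08675 d=0.92018 q=0.53220 e^(-rΔt)=0.99125
t_8 payoffs: 105.1170 95.3016 83.7094 70.0188 53.8500 34.7543 12.2020 0.0000 0.0000
t_7: node(7,0) S=58.9267 payoff=100.4133 vs cont=99.0194 → 100.4133 [stop]  node(7,1) S=69.5936 payoff=89.7464 vs cont=88.3525 → 89.7464 [stop]  node(7,2) S=82.1913 payoff=77.1487 vs cont=75.7548 → 77.1487 [stop]  node(7,3) S=97.0695 payoff=62.2705 vs cont=60.8766 → 62.2705 [stop]  node(7,4) S=114.6409 payoff=44.6991 vs cont=43.3052 → 44.6991 [stop]  node(7,5) S=135.3931 payoff=23.9469 vs cont=22.5530 → 23.9469 [stop]  node(7,6) S=159.9018 payoff=0.0000 vs cont=5.6582 → 5.6582 [wait]  node(7,7) S=188.8471 payoff=0.0000 vs cont=0.0000 → 0.0000 [wait]  ⇒ S*(7)=135.3931
t_6: node(6,0) S=64.0384 payoff=95.3016 vs cont=93.9077 → 95.3016 [stop]  node(6,1) S=75.6306 payoff=83.7094 vs cont=82.3155 → 83.7094 [stop]  node(6,2) S=89.3212 payoff=70.0188 vs cont=68.6250 → 70.0188 [stop]  node(6,3) S=105.4900 payoff=53.8500 vs cont=52.4561 → 53.8500 [stop]  node(6,4) S=124.5857 payoff=34.7543 vs cont=33.3604 → 34.7543 [stop]  node(6,5) S=147.1380 payoff=12.2020 vs cont=14.0894 → 14.0894 [wait]  node(6,6) S=173.7728 payoff=0.0000 vs cont=2.6238 → 2.6238 [wait]  ⇒ S*(6)=124.5857
t_5: node(5,0) S=69.5936 payoff=89.7464 vs cont=88.3525 → 89.7464 [stop]  node(5,1) S=82.1913 payoff=77.1487 vs cont=75.7548 → 77.1487 [stop]  node(5,2) S=97.0695 payoff=62.2705 vs cont=60.8766 → 62.2705 [stop]  node(5,3) S=114.6409 payoff=44.6991 vs cont=43.3052 → 44.6991 [stop]  node(5,4) S=135.3931 payoff=23.9469 vs cont=23.5487 → 23.9469 [stop]  node(5,5) S=159.9018 payoff=0.0000 vs cont=7.9176 → 7.9176 [wait]  ⇒ S*(5)=135.3931
t_4: node(4,0) S=75.6306 payoff=83.7094 vs cont=82.3155 → 83.7094 [stop]  node(4,1) S=89.3212 payoff=70.0188 vs cont=68.6250 → 70.0188 [stop]  node(4,2) S=105.4900 payoff=53.8500 vs cont=52.4561 → 53.8500 [stop]  node(4,3) S=124.5857 payoff=34.7543 vs cont=33.3604 → 34.7543 [stop]  node(4,4) S=147.1380 payoff=12.2020 vs cont=15.2813 → 15.2813 [wait]  ⇒ S*(4)=124.5857
t_3: node(3,0) S=82.1913 payoff=77.1487 vs cont=75.7548 → 77.1487 [stop]  node(3,1) S=97.0695 payoff=62.2705 vs cont=60.8766 → 62.2705 [stop]  node(3,2) S=114.6409 payoff=44.6991 vs cont=43.3052 → 44.6991 [stop]  node(3,3) S=135.3931 payoff=23.9469 vs cont=24.1775 → 24.1775 [wait]  ⇒ S*(3)=114.6409
t_2: node(2,0) S=89.3212 payoff=70.0188 vs cont=68.6250 → 70.0188 [stop]  node(2,1) S=105.4900 payoff=53.8500 vs cont=52.4561 → 53.8500 [stop]  node(2,2) S=124.5857 payoff=34.7543 vs cont=33.4821 → 34.7543 [stop]  ⇒ S*(2)=124.5857
t_1: node(1,0) S=97.0695 payoff=62.2705 vs cont=60.8766 → 62.2705 [stop]  node(1,1) S=114.6409 payoff=44.6991 vs cont=43.3052 → 44.6991 [stop]  ⇒ S*(1)=114.6409
t_0: node(0,0) S=105.4900 payoff=53.8500 vs cont=52.4561 → 53.8500 [stop]  ⇒ S*(0)=105.4900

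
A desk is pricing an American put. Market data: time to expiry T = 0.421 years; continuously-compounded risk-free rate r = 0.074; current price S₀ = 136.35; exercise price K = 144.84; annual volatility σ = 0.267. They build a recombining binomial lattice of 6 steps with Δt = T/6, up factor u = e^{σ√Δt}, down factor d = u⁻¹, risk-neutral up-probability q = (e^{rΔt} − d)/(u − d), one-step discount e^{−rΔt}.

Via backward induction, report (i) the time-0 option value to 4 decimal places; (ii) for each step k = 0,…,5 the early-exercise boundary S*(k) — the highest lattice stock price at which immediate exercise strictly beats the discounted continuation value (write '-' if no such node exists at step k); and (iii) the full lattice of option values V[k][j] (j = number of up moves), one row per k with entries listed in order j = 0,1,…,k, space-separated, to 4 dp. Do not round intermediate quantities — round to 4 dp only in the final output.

price = 12.8047
boundary = - - 118.3651 110.2828 118.3651 127.0397
tree:
12.8047
18.7708 7.4060
26.4749 11.8219 3.3893
34.5572 18.1467 6.0810 0.9296
42.0876 26.4749 10.6134 1.9432 0.0000
49.1037 34.5572 17.8003 4.0617 0.0000 0.0000
55.6409 42.0876 26.4749 8.4900 0.0000 0.0000 0.0000

Δt=0.07017  u=1.07329  d=0.93172  q=0.51910  discount=0.99482
step 6 (expiry): payoffs max(K−S,0) = 55.6409 42.0876 26.4749 8.4900 0.0000 0.0000 0.0000
step 5: (k=5,j=0): S=95.7363, (K−S)⁺=49.1037, hold=48.3536 ⇒ V=49.1037 exercise | (k=5,j=1): S=110.2828, (K−S)⁺=34.5572, hold=33.8071 ⇒ V=34.5572 exercise | (k=5,j=2): S=127.0397, (K−S)⁺=17.8003, hold=17.0502 ⇒ V=17.8003 exercise | (k=5,j=3): S=146.3426, (K−S)⁺=0.0000, hold=4.0617 ⇒ V=4.0617 continue | (k=5,j=4): S=168.5786, (K−S)⁺=0.0000, hold=0.0000 ⇒ V=0.0000 continue | (k=5,j=5): S=194.1931, (K−S)⁺=0.0000, hold=0.0000 ⇒ V=0.0000 continue  boundary S*=127.0397
step 4: (k=4,j=0): S=102.7524, (K−S)⁺=42.0876, hold=41.3374 ⇒ V=42.0876 exercise | (k=4,j=1): S=118.3651, (K−S)⁺=26.4749, hold=25.7248 ⇒ V=26.4749 exercise | (k=4,j=2): S=136.3500, (K−S)⁺=8.4900, hold=10.6134 ⇒ V=10.6134 continue | (k=4,j=3): S=157.0676, (K−S)⁺=0.0000, hold=1.9432 ⇒ V=1.9432 continue | (k=4,j=4): S=180.9331, (K−S)⁺=0.0000, hold=0.0000 ⇒ V=0.0000 continue  boundary S*=118.3651
step 3: (k=3,j=0): S=110.2828, (K−S)⁺=34.5572, hold=33.8071 ⇒ V=34.5572 exercise | (k=3,j=1): S=127.0397, (K−S)⁺=17.8003, hold=18.1467 ⇒ V=18.1467 continue | (k=3,j=2): S=146.3426, (K−S)⁺=0.0000, hold=6.0810 ⇒ V=6.0810 continue | (k=3,j=3): S=168.5786, (K−S)⁺=0.0000, hold=0.9296 ⇒ V=0.9296 continue  boundary S*=110.2828
step 2: (k=2,j=0): S=118.3651, (K−S)⁺=26.4749, hold=25.9037 ⇒ V=26.4749 exercise | (k=2,j=1): S=136.3500, (K−S)⁺=8.4900, hold=11.8219 ⇒ V=11.8219 continue | (k=2,j=2): S=157.0676, (K−S)⁺=0.0000, hold=3.3893 ⇒ V=3.3893 continue  boundary S*=118.3651
step 1: (k=1,j=0): S=127.0397, (K−S)⁺=17.8003, hold=18.7708 ⇒ V=18.7708 continue | (k=1,j=1): S=146.3426, (K−S)⁺=0.0000, hold=7.4060 ⇒ V=7.4060 continue  boundary S*=-
step 0: (k=0,j=0): S=136.3500, (K−S)⁺=8.4900, hold=12.8047 ⇒ V=12.8047 continue  boundary S*=-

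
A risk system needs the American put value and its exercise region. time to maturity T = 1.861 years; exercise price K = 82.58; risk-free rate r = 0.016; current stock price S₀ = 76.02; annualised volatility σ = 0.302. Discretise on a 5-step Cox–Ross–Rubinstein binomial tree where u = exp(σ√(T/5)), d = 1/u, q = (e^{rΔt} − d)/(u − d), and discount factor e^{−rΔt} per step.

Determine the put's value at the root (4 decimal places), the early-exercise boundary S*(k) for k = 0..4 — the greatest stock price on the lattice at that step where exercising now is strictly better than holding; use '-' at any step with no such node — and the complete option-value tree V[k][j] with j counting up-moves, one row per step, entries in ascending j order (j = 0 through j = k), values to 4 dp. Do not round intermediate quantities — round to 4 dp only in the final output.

Δt=0.37220  u=1.20231  d=0.83173  q=0.47019  discount=0.99406
step 5 (expiry): payoffs max(K−S,0) = 52.3216 38.8400 19.3517 0.0000 0.0000 0.0000
step 4: (k=4,j=0): S=36.3799, (K−S)⁺=46.2001, hold=45.7097 ⇒ V=46.2001 exercise | (k=4,j=1): S=52.5890, (K−S)⁺=29.9910, hold=29.5007 ⇒ V=29.9910 exercise | (k=4,j=2): S=76.0200, (K−S)⁺=6.5600, hold=10.1919 ⇒ V=10.1919 continue | (k=4,j=3): S=109.8907, (K−S)⁺=0.0000, hold=0.0000 ⇒ V=0.0000 continue | (k=4,j=4): S=158.8524, (K−S)⁺=0.0000, hold=0.0000 ⇒ V=0.0000 continue  boundary S*=52.5890
step 3: (k=3,j=0): S=43.7400, (K−S)⁺=38.8400, hold=38.3497 ⇒ V=38.8400 exercise | (k=3,j=1): S=63.2283, (K−S)⁺=19.3517, hold=20.5589 ⇒ V=20.5589 continue | (k=3,j=2): S=91.3996, (K−S)⁺=0.0000, hold=5.3678 ⇒ V=5.3678 continue | (k=3,j=3): S=132.1227, (K−S)⁺=0.0000, hold=0.0000 ⇒ V=0.0000 continue  boundary S*=43.7400
step 2: (k=2,j=0): S=52.5890, (K−S)⁺=29.9910, hold=30.0649 ⇒ V=30.0649 continue | (k=2,j=1): S=76.0200, (K−S)⁺=6.5600, hold=13.3366 ⇒ V=13.3366 continue | (k=2,j=2): S=109.8907, (K−S)⁺=0.0000, hold=2.8270 ⇒ V=2.8270 continue  boundary S*=-
step 1: (k=1,j=0): S=63.2283, (K−S)⁺=19.3517, hold=22.0677 ⇒ V=22.0677 continue | (k=1,j=1): S=91.3996, (K−S)⁺=0.0000, hold=8.3453 ⇒ V=8.3453 continue  boundary S*=-
step 0: (k=0,j=0): S=76.0200, (K−S)⁺=6.5600, hold=15.5229 ⇒ V=15.5229 continue  boundary S*=-

price = 15.5229
boundary = - - - 43.7400 52.5890
tree:
15.5229
22.0677 8.3453
30.0649 13.3366 2.8270
38.8400 20.5589 5.3678 0.0000
46.2001 29.9910 10.1919 0.0000 0.0000
52.3216 38.8400 19.3517 0.0000 0.0000 0.0000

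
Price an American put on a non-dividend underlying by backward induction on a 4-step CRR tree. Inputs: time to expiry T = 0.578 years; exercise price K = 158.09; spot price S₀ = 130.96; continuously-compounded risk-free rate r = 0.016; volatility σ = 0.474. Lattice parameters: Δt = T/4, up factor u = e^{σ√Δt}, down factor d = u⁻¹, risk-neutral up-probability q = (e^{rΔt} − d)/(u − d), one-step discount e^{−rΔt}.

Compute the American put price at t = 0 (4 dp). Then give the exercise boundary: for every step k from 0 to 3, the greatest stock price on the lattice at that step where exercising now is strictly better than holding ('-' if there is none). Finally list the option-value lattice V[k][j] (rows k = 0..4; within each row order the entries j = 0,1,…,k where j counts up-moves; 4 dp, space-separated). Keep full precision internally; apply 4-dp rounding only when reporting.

price = 37.2030
boundary = - - 91.3344 109.3670
tree:
37.2030
51.0096 21.2771
66.7556 32.8896 7.8320
81.8150 48.7230 14.5767 0.0000
94.3914 66.7556 27.1300 0.0000 0.0000

Δt=0.14450, u=1.19744, d=0.83512, q=0.46146, disc=e^(-rΔt)=0.99769
k=4 terminal: V=max(K-S,0) → 94.3914 66.7556 27.1300 0.0000 0.0000
k=3: j=0 S=76.2750 intr=81.8150 cont=81.4499 V=81.8150[EX]; j=1 S=109.3670 intr=48.7230 cont=48.3579 V=48.7230[EX]; j=2 S=156.8162 intr=1.2738 cont=14.5767 V=14.5767[hold]; j=3 S=224.8512 intr=0.0000 cont=0.0000 V=0.0000[hold]  S*(3)=109.3670
k=2: j=0 S=91.3344 intr=66.7556 cont=66.3905 V=66.7556[EX]; j=1 S=130.9600 intr=27.1300 cont=32.8896 V=32.8896[hold]; j=2 S=187.7773 intr=0.0000 cont=7.8320 V=7.8320[hold]  S*(2)=91.3344
k=1: j=0 S=109.3670 intr=48.7230 cont=51.0096 V=51.0096[hold]; j=1 S=156.8162 intr=1.2738 cont=21.2771 V=21.2771[hold]  S*(1)=-
k=0: j=0 S=130.9600 intr=27.1300 cont=37.2030 V=37.2030[hold]  S*(0)=-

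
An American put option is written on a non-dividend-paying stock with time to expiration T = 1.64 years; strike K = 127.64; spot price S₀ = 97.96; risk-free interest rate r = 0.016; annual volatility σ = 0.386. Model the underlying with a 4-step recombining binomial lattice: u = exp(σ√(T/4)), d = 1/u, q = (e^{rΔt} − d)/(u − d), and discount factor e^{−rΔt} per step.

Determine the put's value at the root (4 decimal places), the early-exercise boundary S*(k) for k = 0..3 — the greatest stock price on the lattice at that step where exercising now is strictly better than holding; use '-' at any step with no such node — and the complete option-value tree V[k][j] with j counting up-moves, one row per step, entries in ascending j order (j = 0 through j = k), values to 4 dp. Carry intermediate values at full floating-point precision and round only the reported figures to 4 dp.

Δt=0.41000  u=1.28038  d=0.78102  q=0.45170  discount=0.99346
step 4 (expiry): payoffs max(K−S,0) = 91.1909 67.8859 29.6800 0.0000 0.0000
step 3: (k=3,j=0): S=46.6689, (K−S)⁺=80.9711, hold=80.1365 ⇒ V=80.9711 exercise | (k=3,j=1): S=76.5083, (K−S)⁺=51.1317, hold=50.2972 ⇒ V=51.1317 exercise | (k=3,j=2): S=125.4265, (K−S)⁺=2.2135, hold=16.1671 ⇒ V=16.1671 continue | (k=3,j=3): S=205.6223, (K−S)⁺=0.0000, hold=0.0000 ⇒ V=0.0000 continue  boundary S*=76.5083
step 2: (k=2,j=0): S=59.7541, (K−S)⁺=67.8859, hold=67.0513 ⇒ V=67.8859 exercise | (k=2,j=1): S=97.9600, (K−S)⁺=29.6800, hold=35.1071 ⇒ V=35.1071 continue | (k=2,j=2): S=160.5942, (K−S)⁺=0.0000, hold=8.8064 ⇒ V=8.8064 continue  boundary S*=59.7541
step 1: (k=1,j=0): S=76.5083, (K−S)⁺=51.1317, hold=52.7326 ⇒ V=52.7326 continue | (k=1,j=1): S=125.4265, (K−S)⁺=2.2135, hold=23.0751 ⇒ V=23.0751 continue  boundary S*=-
step 0: (k=0,j=0): S=97.9600, (K−S)⁺=29.6800, hold=39.0790 ⇒ V=39.0790 continue  boundary S*=-

price = 39.0790
boundary = - - 59.7541 76.5083
tree:
39.0790
52.7326 23.0751
67.8859 35.1071 8.8064
80.9711 51.1317 16.1671 0.0000
91.1909 67.8859 29.6800 0.0000 0.0000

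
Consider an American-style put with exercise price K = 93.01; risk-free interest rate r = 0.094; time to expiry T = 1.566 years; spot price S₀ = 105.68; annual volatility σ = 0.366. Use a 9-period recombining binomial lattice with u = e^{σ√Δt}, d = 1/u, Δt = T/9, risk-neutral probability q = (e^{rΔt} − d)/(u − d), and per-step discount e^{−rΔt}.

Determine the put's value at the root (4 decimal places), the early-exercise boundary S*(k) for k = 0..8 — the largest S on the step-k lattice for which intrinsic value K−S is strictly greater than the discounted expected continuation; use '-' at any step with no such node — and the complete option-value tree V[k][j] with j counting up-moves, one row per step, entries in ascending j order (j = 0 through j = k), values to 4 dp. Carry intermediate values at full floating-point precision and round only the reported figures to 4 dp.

price = 7.9592
boundary = - - - 66.8468 57.3821 66.8468 57.3821 66.8468 77.8726
tree:
7.9592
12.1900 4.2405
18.1516 6.9813 1.8023
26.1632 11.2083 3.2351 0.5144
35.6279 17.4510 5.7042 1.0197 0.0563
43.7525 26.1632 9.8273 2.0145 0.1181 0.0000
50.7267 35.6279 16.4053 3.9642 0.2480 0.0000 0.0000
56.7135 43.7525 26.1632 7.7663 0.5205 0.0000 0.0000 0.0000
61.8527 50.7267 35.6279 15.1374 1.0925 0.0000 0.0000 0.0000 0.0000
66.2642 56.7135 43.7525 26.1632 2.2930 0.0000 0.0000 0.0000 0.0000 0.0000

Δt=0.17400  u=1.16494  d=0.85841  q=0.51570  discount=0.98378
step 9 (expiry): payoffs max(K−S,0) = 66.2642 56.7135 43.7525 26.1632 2.2930 0.0000 0.0000 0.0000 0.0000 0.0000
step 8: (k=8,j=0): S=31.1573, (K−S)⁺=61.8527, hold=60.3438 ⇒ V=61.8527 exercise | (k=8,j=1): S=42.2833, (K−S)⁺=50.7267, hold=49.2178 ⇒ V=50.7267 exercise | (k=8,j=2): S=57.3821, (K−S)⁺=35.6279, hold=34.1190 ⇒ V=35.6279 exercise | (k=8,j=3): S=77.8726, (K−S)⁺=15.1374, hold=13.6285 ⇒ V=15.1374 exercise | (k=8,j=4): S=105.6800, (K−S)⁺=0.0000, hold=1.0925 ⇒ V=1.0925 continue | (k=8,j=5): S=143.4171, (K−S)⁺=0.0000, hold=0.0000 ⇒ V=0.0000 continue | (k=8,j=6): S=194.6296, (K−S)⁺=0.0000, hold=0.0000 ⇒ V=0.0000 continue | (k=8,j=7): S=264.1296, (K−S)⁺=0.0000, hold=0.0000 ⇒ V=0.0000 continue | (k=8,j=8): S=358.4472, (K−S)⁺=0.0000, hold=0.0000 ⇒ V=0.0000 continue  boundary S*=77.8726
step 7: (k=7,j=0): S=36.2965, (K−S)⁺=56.7135, hold=55.2046 ⇒ V=56.7135 exercise | (k=7,j=1): S=49.2575, (K−S)⁺=43.7525, hold=42.2436 ⇒ V=43.7525 exercise | (k=7,j=2): S=66.8468, (K−S)⁺=26.1632, hold=24.6543 ⇒ V=26.1632 exercise | (k=7,j=3): S=90.7170, (K−S)⁺=2.2930, hold=7.7663 ⇒ V=7.7663 continue | (k=7,j=4): S=123.1110, (K−S)⁺=0.0000, hold=0.5205 ⇒ V=0.5205 continue | (k=7,j=5): S=167.0725, (K−S)⁺=0.0000, hold=0.0000 ⇒ V=0.0000 continue | (k=7,j=6): S=226.7321, (K−S)⁺=0.0000, hold=0.0000 ⇒ V=0.0000 continue | (k=7,j=7): S=307.6955, (K−S)⁺=0.0000, hold=0.0000 ⇒ V=0.0000 continue  boundary S*=66.8468
step 6: (k=6,j=0): S=42.2833, (K−S)⁺=50.7267, hold=49.2178 ⇒ V=50.7267 exercise | (k=6,j=1): S=57.3821, (K−S)⁺=35.6279, hold=34.1190 ⇒ V=35.6279 exercise | (k=6,j=2): S=77.8726, (K−S)⁺=15.1374, hold=16.4053 ⇒ V=16.4053 continue | (k=6,j=3): S=105.6800, (K−S)⁺=0.0000, hold=3.9642 ⇒ V=3.9642 continue | (k=6,j=4): S=143.4171, (K−S)⁺=0.0000, hold=0.2480 ⇒ V=0.2480 continue | (k=6,j=5): S=194.6296, (K−S)⁺=0.0000, hold=0.0000 ⇒ V=0.0000 continue | (k=6,j=6): S=264.1296, (K−S)⁺=0.0000, hold=0.0000 ⇒ V=0.0000 continue  boundary S*=57.3821
step 5: (k=5,j=0): S=49.2575, (K−S)⁺=43.7525, hold=42.2436 ⇒ V=43.7525 exercise | (k=5,j=1): S=66.8468, (K−S)⁺=26.1632, hold=25.2976 ⇒ V=26.1632 exercise | (k=5,j=2): S=90.7170, (K−S)⁺=2.2930, hold=9.8273 ⇒ V=9.8273 continue | (k=5,j=3): S=123.1110, (K−S)⁺=0.0000, hold=2.0145 ⇒ V=2.0145 continue | (k=5,j=4): S=167.0725, (K−S)⁺=0.0000, hold=0.1181 ⇒ V=0.1181 continue | (k=5,j=5): S=226.7321, (K−S)⁺=0.0000, hold=0.0000 ⇒ V=0.0000 continue  boundary S*=66.8468
step 4: (k=4,j=0): S=57.3821, (K−S)⁺=35.6279, hold=34.1190 ⇒ V=35.6279 exercise | (k=4,j=1): S=77.8726, (K−S)⁺=15.1374, hold=17.4510 ⇒ V=17.4510 continue | (k=4,j=2): S=105.6800, (K−S)⁺=0.0000, hold=5.7042 ⇒ V=5.7042 continue | (k=4,j=3): S=143.4171, (K−S)⁺=0.0000, hold=1.0197 ⇒ V=1.0197 continue | (k=4,j=4): S=194.6296, (K−S)⁺=0.0000, hold=0.0563 ⇒ V=0.0563 continue  boundary S*=57.3821
step 3: (k=3,j=0): S=66.8468, (K−S)⁺=26.1632, hold=25.8281 ⇒ V=26.1632 exercise | (k=3,j=1): S=90.7170, (K−S)⁺=2.2930, hold=11.2083 ⇒ V=11.2083 continue | (k=3,j=2): S=123.1110, (K−S)⁺=0.0000, hold=3.2351 ⇒ V=3.2351 continue | (k=3,j=3): S=167.0725, (K−S)⁺=0.0000, hold=0.5144 ⇒ V=0.5144 continue  boundary S*=66.8468
step 2: (k=2,j=0): S=77.8726, (K−S)⁺=15.1374, hold=18.1516 ⇒ V=18.1516 continue | (k=2,j=1): S=105.6800, (K−S)⁺=0.0000, hold=6.9813 ⇒ V=6.9813 continue | (k=2,j=2): S=143.4171, (K−S)⁺=0.0000, hold=1.8023 ⇒ V=1.8023 continue  boundary S*=-
step 1: (k=1,j=0): S=90.7170, (K−S)⁺=2.2930, hold=12.1900 ⇒ V=12.1900 continue | (k=1,j=1): S=123.1110, (K−S)⁺=0.0000, hold=4.2405 ⇒ V=4.2405 continue  boundary S*=-
step 0: (k=0,j=0): S=105.6800, (K−S)⁺=0.0000, hold=7.9592 ⇒ V=7.9592 continue  boundary S*=-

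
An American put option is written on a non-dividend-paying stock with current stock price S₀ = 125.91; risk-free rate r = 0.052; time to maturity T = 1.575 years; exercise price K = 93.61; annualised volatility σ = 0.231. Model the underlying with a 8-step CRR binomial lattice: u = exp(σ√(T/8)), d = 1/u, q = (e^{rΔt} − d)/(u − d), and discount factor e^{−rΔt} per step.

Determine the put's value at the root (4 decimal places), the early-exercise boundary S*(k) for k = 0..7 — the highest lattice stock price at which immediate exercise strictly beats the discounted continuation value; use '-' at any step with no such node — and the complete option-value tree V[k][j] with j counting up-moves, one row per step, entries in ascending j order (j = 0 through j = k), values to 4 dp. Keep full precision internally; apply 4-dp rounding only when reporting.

price = 1.5220
boundary = - - - - - 75.4211 68.0737 75.4211
tree:
1.5220
2.6404 0.5379
4.4823 1.0224 0.1092
7.4098 1.9164 0.2321 0.0000
11.8522 3.5279 0.4930 0.0000 0.0000
18.1889 6.3402 1.0476 0.0000 0.0000 0.0000
25.5363 11.0159 2.2258 0.0000 0.0000 0.0000 0.0000
32.1679 18.1889 4.7293 0.0000 0.0000 0.0000 0.0000 0.0000
38.1535 25.5363 10.0485 0.0000 0.0000 0.0000 0.0000 0.0000 0.0000

Δt=0.19687, u=1.10793, d=0.90258, q=0.52451, disc=e^(-rΔt)=0.98981
k=8 terminal: V=max(K-S,0) → 38.1535 25.5363 10.0485 0.0000 0.0000 0.0000 0.0000 0.0000 0.0000
k=7: j=0 S=61.4421 intr=32.1679 cont=31.2145 V=32.1679[EX]; j=1 S=75.4211 intr=18.1889 cont=17.2355 V=18.1889[EX]; j=2 S=92.5806 intr=1.0294 cont=4.7293 V=4.7293[hold]; j=3 S=113.6441 intr=0.0000 cont=0.0000 V=0.0000[hold]; j=4 S=139.4998 intr=0.0000 cont=0.0000 V=0.0000[hold]; j=5 S=171.2382 intr=0.0000 cont=0.0000 V=0.0000[hold]; j=6 S=210.1975 intr=0.0000 cont=0.0000 V=0.0000[hold]; j=7 S=258.0207 intr=0.0000 cont=0.0000 V=0.0000[hold]  S*(7)=75.4211
k=6: j=0 S=68.0737 intr=25.5363 cont=24.5829 V=25.5363[EX]; j=1 S=83.5615 intr=10.0485 cont=11.0159 V=11.0159[hold]; j=2 S=102.5730 intr=0.0000 cont=2.2258 V=2.2258[hold]; j=3 S=125.9100 intr=0.0000 cont=0.0000 V=0.0000[hold]; j=4 S=154.5565 intr=0.0000 cont=0.0000 V=0.0000[hold]; j=5 S=189.7205 intr=0.0000 cont=0.0000 V=0.0000[hold]; j=6 S=232.8848 intr=0.0000 cont=0.0000 V=0.0000[hold]  S*(6)=68.0737
k=5: j=0 S=75.4211 intr=18.1889 cont=17.7377 V=18.1889[EX]; j=1 S=92.5806 intr=1.0294 cont=6.3402 V=6.3402[hold]; j=2 S=113.6441 intr=0.0000 cont=1.0476 V=1.0476[hold]; j=3 S=139.4998 intr=0.0000 cont=0.0000 V=0.0000[hold]; j=4 S=171.2382 intr=0.0000 cont=0.0000 V=0.0000[hold]; j=5 S=210.1975 intr=0.0000 cont=0.0000 V=0.0000[hold]  S*(5)=75.4211
k=4: j=0 S=83.5615 intr=10.0485 cont=11.8522 V=11.8522[hold]; j=1 S=102.5730 intr=0.0000 cont=3.5279 V=3.5279[hold]; j=2 S=125.9100 intr=0.0000 cont=0.4930 V=0.4930[hold]; j=3 S=154.5565 intr=0.0000 cont=0.0000 V=0.0000[hold]; j=4 S=189.7205 intr=0.0000 cont=0.0000 V=0.0000[hold]  S*(4)=-
k=3: j=0 S=92.5806 intr=1.0294 cont=7.4098 V=7.4098[hold]; j=1 S=113.6441 intr=0.0000 cont=1.9164 V=1.9164[hold]; j=2 S=139.4998 intr=0.0000 cont=0.2321 V=0.2321[hold]; j=3 S=171.2382 intr=0.0000 cont=0.0000 V=0.0000[hold]  S*(3)=-
k=2: j=0 S=102.5730 intr=0.0000 cont=4.4823 V=4.4823[hold]; j=1 S=125.9100 intr=0.0000 cont=1.0224 V=1.0224[hold]; j=2 S=154.5565 intr=0.0000 cont=0.1092 V=0.1092[hold]  S*(2)=-
k=1: j=0 S=113.6441 intr=0.0000 cont=2.6404 V=2.6404[hold]; j=1 S=139.4998 intr=0.0000 cont=0.5379 V=0.5379[hold]  S*(1)=-
k=0: j=0 S=125.9100 intr=0.0000 cont=1.5220 V=1.5220[hold]  S*(0)=-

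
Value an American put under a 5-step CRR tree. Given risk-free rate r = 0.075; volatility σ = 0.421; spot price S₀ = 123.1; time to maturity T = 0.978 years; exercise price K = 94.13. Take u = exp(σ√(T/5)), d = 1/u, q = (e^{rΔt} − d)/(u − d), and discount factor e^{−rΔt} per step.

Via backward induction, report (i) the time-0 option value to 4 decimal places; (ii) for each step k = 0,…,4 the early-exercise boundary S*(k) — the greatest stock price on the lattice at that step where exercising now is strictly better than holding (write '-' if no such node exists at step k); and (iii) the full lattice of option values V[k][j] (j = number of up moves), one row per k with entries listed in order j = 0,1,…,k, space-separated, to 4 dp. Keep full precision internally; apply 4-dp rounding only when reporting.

price = 5.1098
boundary = - - - 70.4155 58.4528
tree:
5.1098
8.7917 1.4771
14.7228 2.9568 0.0000
23.7145 5.9186 0.0000 0.0000
35.6772 11.8472 0.0000 0.0000 0.0000
45.6076 23.7145 0.0000 0.0000 0.0000 0.0000

params: Δt=0.19560 u=1.20466 d=0.83011 q=0.49304 e^(-rΔt)=0.98544
t_5 payoffs: 45.6076 23.7145 0.0000 0.0000 0.0000 0.0000
t_4: node(4,0) S=58.4528 payoff=35.6772 vs cont=34.3064 → 35.6772 [stop]  node(4,1) S=84.8265 payoff=9.3035 vs cont=11.8472 → 11.8472 [wait]  node(4,2) S=123.1000 payoff=0.0000 vs cont=0.0000 → 0.0000 [wait]  node(4,3) S=178.6423 payoff=0.0000 vs cont=0.0000 → 0.0000 [wait]  node(4,4) S=259.2452 payoff=0.0000 vs cont=0.0000 → 0.0000 [wait]  ⇒ S*(4)=58.4528
t_3: node(3,0) S=70.4155 payoff=23.7145 vs cont=23.5795 → 23.7145 [stop]  node(3,1) S=102.1868 payoff=0.0000 vs cont=5.9186 → 5.9186 [wait]  node(3,2) S=148.2932 payoff=0.0000 vs cont=0.0000 → 0.0000 [wait]  node(3,3) S=215.2026 payoff=0.0000 vs cont=0.0000 → 0.0000 [wait]  ⇒ S*(3)=70.4155
t_2: node(2,0) S=84.8265 payoff=9.3035 vs cont=14.7228 → 14.7228 [wait]  node(2,1) S=123.1000 payoff=0.0000 vs cont=2.9568 → 2.9568 [wait]  node(2,2) S=178.6423 payoff=0.0000 vs cont=0.0000 → 0.0000 [wait]  ⇒ S*(2)=-
t_1: node(1,0) S=102.1868 payoff=0.0000 vs cont=8.7917 → 8.7917 [wait]  node(1,1) S=148.2932 payoff=0.0000 vs cont=1.4771 → 1.4771 [wait]  ⇒ S*(1)=-
t_0: node(0,0) S=123.1000 payoff=0.0000 vs cont=5.1098 → 5.1098 [wait]  ⇒ S*(0)=-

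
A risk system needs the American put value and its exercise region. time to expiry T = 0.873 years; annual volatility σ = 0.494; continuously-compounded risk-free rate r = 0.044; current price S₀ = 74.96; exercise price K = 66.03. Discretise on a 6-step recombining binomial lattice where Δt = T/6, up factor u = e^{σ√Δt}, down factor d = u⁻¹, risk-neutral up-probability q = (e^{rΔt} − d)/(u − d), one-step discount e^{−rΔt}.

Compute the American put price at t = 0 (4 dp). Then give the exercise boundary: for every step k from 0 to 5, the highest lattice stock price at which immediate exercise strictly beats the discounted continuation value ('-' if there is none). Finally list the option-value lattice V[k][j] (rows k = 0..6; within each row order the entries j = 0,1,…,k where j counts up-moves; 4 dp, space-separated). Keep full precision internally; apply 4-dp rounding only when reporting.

price = 8.1839
boundary = - - - - 35.2766 42.5915
tree:
8.1839
12.0799 3.9019
17.2514 6.4126 1.1237
23.6379 10.2845 2.1336 0.0000
30.7534 15.9361 4.0513 0.0000 0.0000
36.8120 23.4385 7.6927 0.0000 0.0000 0.0000
41.8300 30.7534 14.6069 0.0000 0.0000 0.0000 0.0000

Δt=0.14550  u=1.20736  d=0.82826  q=0.46997  discount=0.99362
step 6 (expiry): payoffs max(K−S,0) = 41.8300 30.7534 14.6069 0.0000 0.0000 0.0000 0.0000
step 5: (k=5,j=0): S=29.2180, (K−S)⁺=36.8120, hold=36.3906 ⇒ V=36.8120 exercise | (k=5,j=1): S=42.5915, (K−S)⁺=23.4385, hold=23.0172 ⇒ V=23.4385 exercise | (k=5,j=2): S=62.0860, (K−S)⁺=3.9440, hold=7.6927 ⇒ V=7.6927 continue | (k=5,j=3): S=90.5035, (K−S)⁺=0.0000, hold=0.0000 ⇒ V=0.0000 continue | (k=5,j=4): S=131.9279, (K−S)⁺=0.0000, hold=0.0000 ⇒ V=0.0000 continue | (k=5,j=5): S=192.3127, (K−S)⁺=0.0000, hold=0.0000 ⇒ V=0.0000 continue  boundary S*=42.5915
step 4: (k=4,j=0): S=35.2766, (K−S)⁺=30.7534, hold=30.3320 ⇒ V=30.7534 exercise | (k=4,j=1): S=51.4231, (K−S)⁺=14.6069, hold=15.9361 ⇒ V=15.9361 continue | (k=4,j=2): S=74.9600, (K−S)⁺=0.0000, hold=4.0513 ⇒ V=4.0513 continue | (k=4,j=3): S=109.2700, (K−S)⁺=0.0000, hold=0.0000 ⇒ V=0.0000 continue | (k=4,j=4): S=159.2841, (K−S)⁺=0.0000, hold=0.0000 ⇒ V=0.0000 continue  boundary S*=35.2766
step 3: (k=3,j=0): S=42.5915, (K−S)⁺=23.4385, hold=23.6379 ⇒ V=23.6379 continue | (k=3,j=1): S=62.0860, (K−S)⁺=3.9440, hold=10.2845 ⇒ V=10.2845 continue | (k=3,j=2): S=90.5035, (K−S)⁺=0.0000, hold=2.1336 ⇒ V=2.1336 continue | (k=3,j=3): S=131.9279, (K−S)⁺=0.0000, hold=0.0000 ⇒ V=0.0000 continue  boundary S*=-
step 2: (k=2,j=0): S=51.4231, (K−S)⁺=14.6069, hold=17.2514 ⇒ V=17.2514 continue | (k=2,j=1): S=74.9600, (K−S)⁺=0.0000, hold=6.4126 ⇒ V=6.4126 continue | (k=2,j=2): S=109.2700, (K−S)⁺=0.0000, hold=1.1237 ⇒ V=1.1237 continue  boundary S*=-
step 1: (k=1,j=0): S=62.0860, (K−S)⁺=3.9440, hold=12.0799 ⇒ V=12.0799 continue | (k=1,j=1): S=90.5035, (K−S)⁺=0.0000, hold=3.9019 ⇒ V=3.9019 continue  boundary S*=-
step 0: (k=0,j=0): S=74.9600, (K−S)⁺=0.0000, hold=8.1839 ⇒ V=8.1839 continue  boundary S*=-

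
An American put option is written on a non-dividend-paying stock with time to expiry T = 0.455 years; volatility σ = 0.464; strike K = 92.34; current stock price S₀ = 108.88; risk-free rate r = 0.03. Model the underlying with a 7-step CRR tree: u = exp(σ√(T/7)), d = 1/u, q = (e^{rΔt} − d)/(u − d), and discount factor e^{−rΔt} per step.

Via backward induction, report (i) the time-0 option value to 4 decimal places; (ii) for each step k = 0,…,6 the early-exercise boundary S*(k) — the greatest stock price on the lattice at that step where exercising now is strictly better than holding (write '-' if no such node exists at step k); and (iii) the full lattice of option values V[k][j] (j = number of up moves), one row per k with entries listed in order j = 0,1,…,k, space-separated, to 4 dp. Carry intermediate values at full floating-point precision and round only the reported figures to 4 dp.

price = 5.5421
boundary = - - - - - 60.2655 67.8336
tree:
5.5421
8.4567 2.3906
12.5487 4.0349 0.6096
17.9853 6.6792 1.1716 0.0000
24.6785 10.7695 2.2518 0.0000 0.0000
32.0745 16.7247 4.3280 0.0000 0.0000 0.0000
38.7982 24.5064 8.3184 0.0000 0.0000 0.0000 0.0000
44.7717 32.0745 15.9880 0.0000 0.0000 0.0000 0.0000 0.0000

Δt=0.06500  u=1.12558  d=0.88843  q=0.47869  discount=0.99805
step 7 (expiry): payoffs max(K−S,0) = 44.7717 32.0745 15.9880 0.0000 0.0000 0.0000 0.0000 0.0000
step 6: (k=6,j=0): S=53.5418, (K−S)⁺=38.7982, hold=38.6183 ⇒ V=38.7982 exercise | (k=6,j=1): S=67.8336, (K−S)⁺=24.5064, hold=24.3265 ⇒ V=24.5064 exercise | (k=6,j=2): S=85.9402, (K−S)⁺=6.3998, hold=8.3184 ⇒ V=8.3184 continue | (k=6,j=3): S=108.8800, (K−S)⁺=0.0000, hold=0.0000 ⇒ V=0.0000 continue | (k=6,j=4): S=137.9430, (K−S)⁺=0.0000, hold=0.0000 ⇒ V=0.0000 continue | (k=6,j=5): S=174.7638, (K−S)⁺=0.0000, hold=0.0000 ⇒ V=0.0000 continue | (k=6,j=6): S=221.4130, (K−S)⁺=0.0000, hold=0.0000 ⇒ V=0.0000 continue  boundary S*=67.8336
step 5: (k=5,j=0): S=60.2655, (K−S)⁺=32.0745, hold=31.8946 ⇒ V=32.0745 exercise | (k=5,j=1): S=76.3520, (K−S)⁺=15.9880, hold=16.7247 ⇒ V=16.7247 continue | (k=5,j=2): S=96.7325, (K−S)⁺=0.0000, hold=4.3280 ⇒ V=4.3280 continue | (k=5,j=3): S=122.5530, (K−S)⁺=0.0000, hold=0.0000 ⇒ V=0.0000 continue | (k=5,j=4): S=155.2657, (K−S)⁺=0.0000, hold=0.0000 ⇒ V=0.0000 continue | (k=5,j=5): S=196.7104, (K−S)⁺=0.0000, hold=0.0000 ⇒ V=0.0000 continue  boundary S*=60.2655
step 4: (k=4,j=0): S=67.8336, (K−S)⁺=24.5064, hold=24.6785 ⇒ V=24.6785 continue | (k=4,j=1): S=85.9402, (K−S)⁺=6.3998, hold=10.7695 ⇒ V=10.7695 continue | (k=4,j=2): S=108.8800, (K−S)⁺=0.0000, hold=2.2518 ⇒ V=2.2518 continue | (k=4,j=3): S=137.9430, (K−S)⁺=0.0000, hold=0.0000 ⇒ V=0.0000 continue | (k=4,j=4): S=174.7638, (K−S)⁺=0.0000, hold=0.0000 ⇒ V=0.0000 continue  boundary S*=-
step 3: (k=3,j=0): S=76.3520, (K−S)⁺=15.9880, hold=17.9853 ⇒ V=17.9853 continue | (k=3,j=1): S=96.7325, (K−S)⁺=0.0000, hold=6.6792 ⇒ V=6.6792 continue | (k=3,j=2): S=122.5530, (K−S)⁺=0.0000, hold=1.1716 ⇒ V=1.1716 continue | (k=3,j=3): S=155.2657, (K−S)⁺=0.0000, hold=0.0000 ⇒ V=0.0000 continue  boundary S*=-
step 2: (k=2,j=0): S=85.9402, (K−S)⁺=6.3998, hold=12.5487 ⇒ V=12.5487 continue | (k=2,j=1): S=108.8800, (K−S)⁺=0.0000, hold=4.0349 ⇒ V=4.0349 continue | (k=2,j=2): S=137.9430, (K−S)⁺=0.0000, hold=0.6096 ⇒ V=0.6096 continue  boundary S*=-
step 1: (k=1,j=0): S=96.7325, (K−S)⁺=0.0000, hold=8.4567 ⇒ V=8.4567 continue | (k=1,j=1): S=122.5530, (K−S)⁺=0.0000, hold=2.3906 ⇒ V=2.3906 continue  boundary S*=-
step 0: (k=0,j=0): S=108.8800, (K−S)⁺=0.0000, hold=5.5421 ⇒ V=5.5421 continue  boundary S*=-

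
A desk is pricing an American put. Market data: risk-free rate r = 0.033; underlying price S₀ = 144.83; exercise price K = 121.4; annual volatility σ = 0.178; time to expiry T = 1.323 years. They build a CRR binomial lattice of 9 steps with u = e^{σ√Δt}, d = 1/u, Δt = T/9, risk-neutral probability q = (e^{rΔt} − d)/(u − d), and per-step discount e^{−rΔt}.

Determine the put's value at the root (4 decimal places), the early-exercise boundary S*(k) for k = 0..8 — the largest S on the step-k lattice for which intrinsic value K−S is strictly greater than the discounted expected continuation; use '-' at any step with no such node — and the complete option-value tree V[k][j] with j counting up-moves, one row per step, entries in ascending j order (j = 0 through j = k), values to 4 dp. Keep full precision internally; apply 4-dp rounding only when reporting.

price = 2.0703
boundary = - - - - - 102.9589 96.1667 102.9589 110.2307
tree:
2.0703
3.3835 0.8704
5.4090 1.5345 0.2619
8.4227 2.6616 0.5025 0.0409
12.7060 4.5248 0.9567 0.0854 0.0000
18.4411 7.5002 1.8047 0.1783 0.0000 0.0000
25.2333 12.0289 3.3657 0.3722 0.0000 0.0000 0.0000
31.5774 18.4411 6.1881 0.7768 0.0000 0.0000 0.0000 0.0000
37.5029 25.2333 11.1693 1.6213 0.0000 0.0000 0.0000 0.0000 0.0000
43.0376 31.5774 18.4411 3.3838 0.0000 0.0000 0.0000 0.0000 0.0000 0.0000

Δt=0.14700, u=1.07063, d=0.93403, q=0.51854, disc=e^(-rΔt)=0.99516
k=9 terminal: V=max(K-S,0) → 43.0376 31.5774 18.4411 3.3838 0.0000 0.0000 0.0000 0.0000 0.0000 0.0000
k=8: j=0 S=83.8971 intr=37.5029 cont=36.9154 V=37.5029[EX]; j=1 S=96.1667 intr=25.2333 cont=24.6458 V=25.2333[EX]; j=2 S=110.2307 intr=11.1693 cont=10.5818 V=11.1693[EX]; j=3 S=126.3516 intr=0.0000 cont=1.6213 V=1.6213[hold]; j=4 S=144.8300 intr=0.0000 cont=0.0000 V=0.0000[hold]; j=5 S=166.0108 intr=0.0000 cont=0.0000 V=0.0000[hold]; j=6 S=190.2893 intr=0.0000 cont=0.0000 V=0.0000[hold]; j=7 S=218.1184 intr=0.0000 cont=0.0000 V=0.0000[hold]; j=8 S=250.0174 intr=0.0000 cont=0.0000 V=0.0000[hold]  S*(8)=110.2307
k=7: j=0 S=89.8226 intr=31.5774 cont=30.9899 V=31.5774[EX]; j=1 S=102.9589 intr=18.4411 cont=17.8537 V=18.4411[EX]; j=2 S=118.0162 intr=3.3838 cont=6.1881 V=6.1881[hold]; j=3 S=135.2756 intr=0.0000 cont=0.7768 V=0.7768[hold]; j=4 S=155.0592 intr=0.0000 cont=0.0000 V=0.0000[hold]; j=5 S=177.7360 intr=0.0000 cont=0.0000 V=0.0000[hold]; j=6 S=203.7292 intr=0.0000 cont=0.0000 V=0.0000[hold]; j=7 S=233.5239 intr=0.0000 cont=0.0000 V=0.0000[hold]  S*(7)=102.9589
k=6: j=0 S=96.1667 intr=25.2333 cont=24.6458 V=25.2333[EX]; j=1 S=110.2307 intr=11.1693 cont=12.0289 V=12.0289[hold]; j=2 S=126.3516 intr=0.0000 cont=3.3657 V=3.3657[hold]; j=3 S=144.8300 intr=0.0000 cont=0.3722 V=0.3722[hold]; j=4 S=166.0108 intr=0.0000 cont=0.0000 V=0.0000[hold]; j=5 S=190.2893 intr=0.0000 cont=0.0000 V=0.0000[hold]; j=6 S=218.1184 intr=0.0000 cont=0.0000 V=0.0000[hold]  S*(6)=96.1667
k=5: j=0 S=102.9589 intr=18.4411 cont=18.2973 V=18.4411[EX]; j=1 S=118.0162 intr=3.3838 cont=7.5002 V=7.5002[hold]; j=2 S=135.2756 intr=0.0000 cont=1.8047 V=1.8047[hold]; j=3 S=155.0592 intr=0.0000 cont=0.1783 V=0.1783[hold]; j=4 S=177.7360 intr=0.0000 cont=0.0000 V=0.0000[hold]; j=5 S=203.7292 intr=0.0000 cont=0.0000 V=0.0000[hold]  S*(5)=102.9589
k=4: j=0 S=110.2307 intr=11.1693 cont=12.7060 V=12.7060[hold]; j=1 S=126.3516 intr=0.0000 cont=4.5248 V=4.5248[hold]; j=2 S=144.8300 intr=0.0000 cont=0.9567 V=0.9567[hold]; j=3 S=166.0108 intr=0.0000 cont=0.0854 V=0.0854[hold]; j=4 S=190.2893 intr=0.0000 cont=0.0000 V=0.0000[hold]  S*(4)=-
k=3: j=0 S=118.0162 intr=3.3838 cont=8.4227 V=8.4227[hold]; j=1 S=135.2756 intr=0.0000 cont=2.6616 V=2.6616[hold]; j=2 S=155.0592 intr=0.0000 cont=0.5025 V=0.5025[hold]; j=3 S=177.7360 intr=0.0000 cont=0.0409 V=0.0409[hold]  S*(3)=-
k=2: j=0 S=126.3516 intr=0.0000 cont=5.4090 V=5.4090[hold]; j=1 S=144.8300 intr=0.0000 cont=1.5345 V=1.5345[hold]; j=2 S=166.0108 intr=0.0000 cont=0.2619 V=0.2619[hold]  S*(2)=-
k=1: j=0 S=135.2756 intr=0.0000 cont=3.3835 V=3.3835[hold]; j=1 S=155.0592 intr=0.0000 cont=0.8704 V=0.8704[hold]  S*(1)=-
k=0: j=0 S=144.8300 intr=0.0000 cont=2.0703 V=2.0703[hold]  S*(0)=-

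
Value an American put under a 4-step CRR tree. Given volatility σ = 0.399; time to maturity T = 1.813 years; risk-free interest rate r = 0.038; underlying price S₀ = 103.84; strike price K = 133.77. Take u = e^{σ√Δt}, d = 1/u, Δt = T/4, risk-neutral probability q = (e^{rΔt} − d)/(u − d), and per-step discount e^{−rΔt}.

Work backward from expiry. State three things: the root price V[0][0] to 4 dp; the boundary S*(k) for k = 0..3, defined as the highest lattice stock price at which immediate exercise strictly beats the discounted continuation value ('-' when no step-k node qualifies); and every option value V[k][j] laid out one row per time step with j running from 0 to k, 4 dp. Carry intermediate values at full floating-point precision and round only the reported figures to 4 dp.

params: Δt=0.45325 u=1.30816 d=0.76443 q=0.46520 e^(-rΔt)=0.98292
t_4 payoffs: 98.3115 73.0904 29.9300 0.0000 0.0000
t_3: node(3,0) S=46.3854 payoff=87.3846 vs cont=85.1003 → 87.3846 [stop]  node(3,1) S=79.3786 payoff=54.3914 vs cont=52.1071 → 54.3914 [stop]  node(3,2) S=135.8394 payoff=0.0000 vs cont=15.7333 → 15.7333 [wait]  node(3,3) S=232.4599 payoff=0.0000 vs cont=0.0000 → 0.0000 [wait]  ⇒ S*(3)=79.3786
t_2: node(2,0) S=60.6796 payoff=73.0904 vs cont=70.8062 → 73.0904 [stop]  node(2,1) S=103.8400 payoff=29.9300 vs cont=35.7861 → 35.7861 [wait]  node(2,2) S=177.6998 payoff=0.0000 vs cont=8.2706 → 8.2706 [wait]  ⇒ S*(2)=60.6796
t_1: node(1,0) S=79.3786 payoff=54.3914 vs cont=54.7848 → 54.7848 [wait]  node(1,1) S=135.8394 payoff=0.0000 vs cont=22.5935 → 22.5935 [wait]  ⇒ S*(1)=-
t_0: node(0,0) S=103.8400 payoff=29.9300 vs cont=39.1297 → 39.1297 [wait]  ⇒ S*(0)=-

price = 39.1297
boundary = - - 60.6796 79.3786
tree:
39.1297
54.7848 22.5935
73.0904 35.7861 8.2706
87.3846 54.3914 15.7333 0.0000
98.3115 73.0904 29.9300 0.0000 0.0000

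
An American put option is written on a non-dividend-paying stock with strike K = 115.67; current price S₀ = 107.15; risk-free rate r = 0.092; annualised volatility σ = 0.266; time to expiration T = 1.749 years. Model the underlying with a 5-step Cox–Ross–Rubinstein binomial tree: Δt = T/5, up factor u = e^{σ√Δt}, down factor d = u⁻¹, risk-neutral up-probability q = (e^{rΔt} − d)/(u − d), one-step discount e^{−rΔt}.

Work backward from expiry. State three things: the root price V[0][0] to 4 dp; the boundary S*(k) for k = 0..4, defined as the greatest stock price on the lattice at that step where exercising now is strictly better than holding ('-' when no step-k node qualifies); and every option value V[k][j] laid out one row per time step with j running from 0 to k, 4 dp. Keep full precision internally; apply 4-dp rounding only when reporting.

Δt=0.34980, u=1.17037, d=0.85443, q=0.56427, disc=e^(-rΔt)=0.96833
k=5 terminal: V=max(K-S,0) → 66.8756 48.8327 24.1180 0.0000 0.0000 0.0000
k=4: j=0 S=57.1077 intr=58.5623 cont=54.8991 V=58.5623[EX]; j=1 S=78.2246 intr=37.4454 cont=33.7822 V=37.4454[EX]; j=2 S=107.1500 intr=8.5200 cont=10.1762 V=10.1762[hold]; j=3 S=146.7712 intr=0.0000 cont=0.0000 V=0.0000[hold]; j=4 S=201.0434 intr=0.0000 cont=0.0000 V=0.0000[hold]  S*(4)=78.2246
k=3: j=0 S=66.8373 intr=48.8327 cont=45.1695 V=48.8327[EX]; j=1 S=91.5520 intr=24.1180 cont=21.3598 V=24.1180[EX]; j=2 S=125.4055 intr=0.0000 cont=4.2937 V=4.2937[hold]; j=3 S=171.7771 intr=0.0000 cont=0.0000 V=0.0000[hold]  S*(3)=91.5520
k=2: j=0 S=78.2246 intr=37.4454 cont=33.7822 V=37.4454[EX]; j=1 S=107.1500 intr=8.5200 cont=12.5223 V=12.5223[hold]; j=2 S=146.7712 intr=0.0000 cont=1.8117 V=1.8117[hold]  S*(2)=78.2246
k=1: j=0 S=91.5520 intr=24.1180 cont=22.6417 V=24.1180[EX]; j=1 S=125.4055 intr=0.0000 cont=6.2735 V=6.2735[hold]  S*(1)=91.5520
k=0: j=0 S=107.1500 intr=8.5200 cont=13.6041 V=13.6041[hold]  S*(0)=-

price = 13.6041
boundary = - 91.5520 78.2246 91.5520 78.2246
tree:
13.6041
24.1180 6.2735
37.4454 12.5223 1.8117
48.8327 24.1180 4.2937 0.0000
58.5623 37.4454 10.1762 0.0000 0.0000
66.8756 48.8327 24.1180 0.0000 0.0000 0.0000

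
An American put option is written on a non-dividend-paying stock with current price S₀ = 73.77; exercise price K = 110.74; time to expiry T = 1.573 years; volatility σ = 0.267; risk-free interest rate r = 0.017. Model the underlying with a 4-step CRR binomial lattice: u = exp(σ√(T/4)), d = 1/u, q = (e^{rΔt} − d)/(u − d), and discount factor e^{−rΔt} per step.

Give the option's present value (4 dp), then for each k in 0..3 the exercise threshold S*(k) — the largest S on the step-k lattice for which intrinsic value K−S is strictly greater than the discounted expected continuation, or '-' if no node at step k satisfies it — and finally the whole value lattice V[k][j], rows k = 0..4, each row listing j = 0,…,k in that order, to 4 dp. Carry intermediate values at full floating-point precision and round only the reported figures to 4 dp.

params: Δt=0.39325 u=1.18227 d=0.84583 q=0.47818 e^(-rΔt)=0.99334
t_4 payoffs: 72.9814 57.9626 36.9700 7.6274 0.0000
t_3: node(3,0) S=44.6408 payoff=66.0992 vs cont=65.3614 → 66.0992 [stop]  node(3,1) S=62.3970 payoff=48.3430 vs cont=47.6051 → 48.3430 [stop]  node(3,2) S=87.2159 payoff=23.5241 vs cont=22.7862 → 23.5241 [stop]  node(3,3) S=121.9068 payoff=0.0000 vs cont=3.9536 → 3.9536 [wait]  ⇒ S*(3)=87.2159
t_2: node(2,0) S=52.7774 payoff=57.9626 vs cont=57.2248 → 57.9626 [stop]  node(2,1) S=73.7700 payoff=36.9700 vs cont=36.2321 → 36.9700 [stop]  node(2,2) S=103.1126 payoff=7.6274 vs cont=14.0716 → 14.0716 [wait]  ⇒ S*(2)=73.7700
t_1: node(1,0) S=62.3970 payoff=48.3430 vs cont=47.6051 → 48.3430 [stop]  node(1,1) S=87.2159 payoff=23.5241 vs cont=25.8471 → 25.8471 [wait]  ⇒ S*(1)=62.3970
t_0: node(0,0) S=73.7700 payoff=36.9700 vs cont=37.3356 → 37.3356 [wait]  ⇒ S*(0)=-

price = 37.3356
boundary = - 62.3970 73.7700 87.2159
tree:
37.3356
48.3430 25.8471
57.9626 36.9700 14.0716
66.0992 48.3430 23.5241 3.9536
72.9814 57.9626 36.9700 7.6274 0.0000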